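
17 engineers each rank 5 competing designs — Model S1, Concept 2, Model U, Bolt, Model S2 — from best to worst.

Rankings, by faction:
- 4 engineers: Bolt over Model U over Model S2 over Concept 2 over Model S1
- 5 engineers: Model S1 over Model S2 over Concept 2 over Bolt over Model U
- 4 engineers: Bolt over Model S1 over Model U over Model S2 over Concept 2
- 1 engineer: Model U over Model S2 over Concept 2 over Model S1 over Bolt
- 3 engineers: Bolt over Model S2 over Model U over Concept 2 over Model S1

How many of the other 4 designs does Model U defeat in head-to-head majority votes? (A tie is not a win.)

Model U against each rival (17 engineers):
Model U vs Model S1: Model S1 wins 9–8.
Model U vs Concept 2: Model U wins 12–5.
Model U vs Bolt: 1 for Model U, 16 for Bolt — Bolt by 16–1.
Model U vs Model S2: Model U, 9–8.
Model U beats Concept 2, Model S2; loses to Model S1, Bolt — 2 pairwise wins.

2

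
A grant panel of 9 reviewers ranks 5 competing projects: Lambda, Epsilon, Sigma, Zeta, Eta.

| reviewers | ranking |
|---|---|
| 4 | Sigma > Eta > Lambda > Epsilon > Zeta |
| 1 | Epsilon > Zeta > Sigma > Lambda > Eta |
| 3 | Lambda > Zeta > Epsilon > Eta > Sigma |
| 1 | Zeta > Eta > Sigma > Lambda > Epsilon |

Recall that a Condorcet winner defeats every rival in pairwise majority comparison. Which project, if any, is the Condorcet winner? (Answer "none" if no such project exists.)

none

Check each pair by majority over 9 ballots:
Lambda vs Epsilon: 4+3+1 = 8 for Lambda, 1 for Epsilon — Lambda by 8–1.
Lambda vs Sigma: Lambda preferred on 3 ballots; Sigma wins 6–3.
Lambda vs Zeta: Lambda is ranked higher on 4+3 = 7 ballots, Zeta on 2. Lambda wins 7–2.
Lambda vs Eta: 4 to 5, Eta.
Epsilon vs Sigma: 4 to 5, Sigma.
Epsilon vs Zeta: 4+1 = 5 for Epsilon, 4 for Zeta — Epsilon by 5–4.
Epsilon vs Eta: 1+3 = 4 for Epsilon, 5 for Eta — Eta by 5–4.
Sigma vs Zeta: Sigma is ranked higher on 4 ballots, Zeta on 5. Zeta wins 5–4.
Sigma vs Eta: 5 to 4, Sigma.
Zeta vs Eta: Zeta preferred on 1+3+1 = 5 ballots; Zeta wins 5–4.
Each project drops at least one matchup (Lambda loses to Sigma; Epsilon loses to Lambda; Sigma loses to Zeta; Zeta loses to Lambda; Eta loses to Sigma); the cycle Lambda → Zeta → Sigma → Lambda rules out a Condorcet winner.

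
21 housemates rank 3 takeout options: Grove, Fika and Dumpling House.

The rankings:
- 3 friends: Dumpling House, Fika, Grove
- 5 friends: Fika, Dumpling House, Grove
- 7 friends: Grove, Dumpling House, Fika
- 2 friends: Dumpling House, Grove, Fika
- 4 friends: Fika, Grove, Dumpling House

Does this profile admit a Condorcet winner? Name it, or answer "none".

none

Head-to-head results (21 friends):
Grove vs Fika: 9 to 12, Fika.
Grove vs Dumpling House: Grove is ranked higher on 7+4 = 11 ballots, Dumpling House on 10. Grove wins 11–10.
Fika vs Dumpling House: 5+4 = 9 for Fika, 12 for Dumpling House — Dumpling House by 12–9.
Every restaurant loses at least once (Grove loses to Fika; Fika loses to Dumpling House; Dumpling House loses to Grove). The majority relation contains the cycle Grove → Dumpling House → Fika → Grove, so there is no Condorcet winner.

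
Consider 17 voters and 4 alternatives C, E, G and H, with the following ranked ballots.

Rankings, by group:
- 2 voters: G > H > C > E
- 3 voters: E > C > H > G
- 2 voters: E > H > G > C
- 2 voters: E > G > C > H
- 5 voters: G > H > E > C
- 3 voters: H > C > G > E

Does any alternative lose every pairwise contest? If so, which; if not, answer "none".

Head-to-head results (17 voters):
C vs E: 2+3 = 5 for C, 12 for E — E by 12–5.
C–G: G 11–6.
C vs H: C preferred on 3+2 = 5 ballots; H wins 12–5.
E vs G: G, 10–7.
E vs H: 7 to 10, H.
G vs H: 9 to 8, G.
C is beaten in every head-to-head and is the Condorcet loser.

C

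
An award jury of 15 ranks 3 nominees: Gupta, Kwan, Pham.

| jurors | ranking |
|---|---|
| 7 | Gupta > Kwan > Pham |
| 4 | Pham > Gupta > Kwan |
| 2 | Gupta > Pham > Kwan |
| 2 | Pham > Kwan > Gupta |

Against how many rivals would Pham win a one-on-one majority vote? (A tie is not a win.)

1

Pham against each rival (15 jurors):
Pham vs Gupta: 4+2 = 6 for Pham, 9 for Gupta — Gupta by 9–6.
Pham vs Kwan: Pham, 8–7.
Pham beats Kwan; loses to Gupta — 1 pairwise win.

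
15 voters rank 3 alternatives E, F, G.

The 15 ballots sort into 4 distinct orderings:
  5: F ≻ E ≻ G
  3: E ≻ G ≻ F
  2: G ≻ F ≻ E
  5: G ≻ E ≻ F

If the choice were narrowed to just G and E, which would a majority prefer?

E

Ballots ranking G above E: 2 + 5 = 7.
Ballots ranking E above G: 15 − 7 = 8.
E wins the head-to-head 8–7.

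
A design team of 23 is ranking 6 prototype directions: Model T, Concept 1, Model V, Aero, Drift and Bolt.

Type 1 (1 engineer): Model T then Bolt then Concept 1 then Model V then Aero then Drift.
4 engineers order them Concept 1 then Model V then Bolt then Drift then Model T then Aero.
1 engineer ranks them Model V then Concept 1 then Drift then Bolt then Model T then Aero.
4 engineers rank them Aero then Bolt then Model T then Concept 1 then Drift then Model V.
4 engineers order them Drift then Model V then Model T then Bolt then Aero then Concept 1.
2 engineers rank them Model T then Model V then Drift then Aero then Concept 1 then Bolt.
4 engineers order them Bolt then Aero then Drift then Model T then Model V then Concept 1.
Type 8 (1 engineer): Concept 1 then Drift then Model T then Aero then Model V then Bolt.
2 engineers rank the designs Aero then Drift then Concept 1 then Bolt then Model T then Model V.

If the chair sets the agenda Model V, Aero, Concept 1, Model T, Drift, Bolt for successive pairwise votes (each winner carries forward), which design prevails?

Round 1: Model V vs Aero — 12–11, Model V advances.
Round 2: Model V vs Concept 1 — 11–12, Concept 1 advances.
Round 3: Concept 1 vs Model T — 8–15, Model T advances.
Round 4: Model T vs Drift — 7–16, Drift advances.
Round 5: Drift vs Bolt — 10–13, Bolt advances.
Bolt survives the agenda.

Bolt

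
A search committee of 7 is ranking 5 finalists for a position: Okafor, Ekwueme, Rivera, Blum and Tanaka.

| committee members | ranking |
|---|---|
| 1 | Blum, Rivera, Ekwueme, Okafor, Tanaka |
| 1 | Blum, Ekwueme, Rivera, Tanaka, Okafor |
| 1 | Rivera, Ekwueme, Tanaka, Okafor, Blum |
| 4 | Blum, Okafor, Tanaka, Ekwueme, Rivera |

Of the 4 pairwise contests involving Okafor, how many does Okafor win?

3

Okafor against each rival (7 committee members):
Okafor vs Ekwueme: Okafor, 4–3.
Okafor vs Rivera: Okafor is ranked higher on 4 ballots, Rivera on 3. Okafor wins 4–3.
Okafor vs Blum: Blum wins 6–1.
Okafor vs Tanaka: Okafor preferred on 1+4 = 5 ballots; Okafor wins 5–2.
Okafor beats Ekwueme, Rivera, Tanaka; loses to Blum — 3 pairwise wins.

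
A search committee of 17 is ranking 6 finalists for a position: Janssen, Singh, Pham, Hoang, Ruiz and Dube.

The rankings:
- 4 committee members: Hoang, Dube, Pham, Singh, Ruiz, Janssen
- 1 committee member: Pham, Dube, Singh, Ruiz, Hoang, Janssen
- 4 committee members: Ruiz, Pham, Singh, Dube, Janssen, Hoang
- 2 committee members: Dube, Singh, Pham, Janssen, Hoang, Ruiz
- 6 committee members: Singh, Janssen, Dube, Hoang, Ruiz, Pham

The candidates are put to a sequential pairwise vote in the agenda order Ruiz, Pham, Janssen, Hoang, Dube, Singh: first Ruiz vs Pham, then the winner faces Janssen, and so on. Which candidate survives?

Singh

Round 1: Ruiz vs Pham — 10–7, Ruiz advances.
Round 2: Ruiz vs Janssen — 9–8, Ruiz advances.
Round 3: Ruiz vs Hoang — 5–12, Hoang advances.
Round 4: Hoang vs Dube — 4–13, Dube advances.
Round 5: Dube vs Singh — 7–10, Singh advances.
The agenda winner is Singh.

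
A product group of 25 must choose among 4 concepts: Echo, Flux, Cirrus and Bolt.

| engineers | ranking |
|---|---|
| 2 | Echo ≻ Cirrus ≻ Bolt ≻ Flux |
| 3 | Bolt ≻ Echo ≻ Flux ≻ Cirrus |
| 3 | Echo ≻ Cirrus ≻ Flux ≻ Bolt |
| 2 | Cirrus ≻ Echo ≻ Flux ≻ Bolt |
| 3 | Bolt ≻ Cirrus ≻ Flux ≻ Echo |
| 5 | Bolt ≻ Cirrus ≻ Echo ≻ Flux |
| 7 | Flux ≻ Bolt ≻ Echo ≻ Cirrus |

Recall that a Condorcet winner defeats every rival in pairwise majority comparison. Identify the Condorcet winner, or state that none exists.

Bolt

Head-to-head results (25 engineers):
Echo vs Flux: Echo preferred on 2+3+3+2+5 = 15 ballots; Echo wins 15–10.
Echo vs Cirrus: 15 to 10, Echo.
Echo vs Bolt: Echo is ranked higher on 2+3+2 = 7 ballots, Bolt on 18. Bolt wins 18–7.
Flux vs Cirrus: Flux preferred on 3+7 = 10 ballots; Cirrus wins 15–10.
Flux vs Bolt: 12 to 13, Bolt.
Cirrus vs Bolt: 2+3+2 = 7 for Cirrus, 18 for Bolt — Bolt by 18–7.
Bolt wins every pairwise contest, so Bolt is the Condorcet winner.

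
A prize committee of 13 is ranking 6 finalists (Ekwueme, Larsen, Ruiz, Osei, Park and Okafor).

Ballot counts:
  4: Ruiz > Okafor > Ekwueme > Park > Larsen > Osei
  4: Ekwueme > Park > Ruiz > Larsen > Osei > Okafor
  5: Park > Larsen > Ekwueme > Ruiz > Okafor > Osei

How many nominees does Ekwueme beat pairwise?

Ekwueme against each rival (13 jurors):
Ekwueme vs Larsen: Ekwueme is ranked higher on 4+4 = 8 ballots, Larsen on 5. Ekwueme wins 8–5.
Ekwueme vs Ruiz: Ekwueme is ranked higher on 4+5 = 9 ballots, Ruiz on 4. Ekwueme wins 9–4.
Ekwueme vs Osei: 13 to 0, Ekwueme.
Ekwueme vs Park: Ekwueme, 8–5.
Ekwueme vs Okafor: 9 to 4, Ekwueme.
Ekwueme beats Larsen, Ruiz, Osei, Park, Okafor — 5 pairwise wins.

5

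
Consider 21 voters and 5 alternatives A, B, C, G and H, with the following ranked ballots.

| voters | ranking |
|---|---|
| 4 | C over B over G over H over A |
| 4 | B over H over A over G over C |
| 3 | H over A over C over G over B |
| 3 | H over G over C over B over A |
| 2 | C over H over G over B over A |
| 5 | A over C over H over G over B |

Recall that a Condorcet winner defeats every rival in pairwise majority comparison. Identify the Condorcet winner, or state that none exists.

Pairwise majorities:
A vs B: B wins 13–8.
A vs C: A wins 12–9.
A vs G: 4+3+5 = 12 for A, 9 for G — A by 12–9.
A–H: H 16–5.
B vs C: C, 17–4.
B–G: G 13–8.
B vs H: B preferred on 4+4 = 8 ballots; H wins 13–8.
C vs G: 14 to 7, C.
C–H: C 11–10.
G–H: H 17–4.
Each alternative drops at least one matchup (A loses to B; B loses to C; C loses to A; G loses to A; H loses to C); the cycle A beats C beats B beats A rules out a Condorcet winner.

none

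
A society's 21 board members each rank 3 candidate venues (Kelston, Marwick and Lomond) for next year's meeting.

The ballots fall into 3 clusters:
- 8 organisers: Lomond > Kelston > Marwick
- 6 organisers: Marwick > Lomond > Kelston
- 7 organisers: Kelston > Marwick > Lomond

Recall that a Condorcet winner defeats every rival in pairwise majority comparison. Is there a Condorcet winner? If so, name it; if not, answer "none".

Head-to-head results (21 organisers):
Kelston–Marwick: Kelston 15–6.
Kelston vs Lomond: Kelston is ranked higher on 7 ballots, Lomond on 14. Lomond wins 14–7.
Marwick vs Lomond: Marwick is ranked higher on 6+7 = 13 ballots, Lomond on 8. Marwick wins 13–8.
Each city drops at least one matchup (Kelston loses to Lomond; Marwick loses to Kelston; Lomond loses to Marwick); the cycle Kelston beats Marwick beats Lomond beats Kelston rules out a Condorcet winner.

none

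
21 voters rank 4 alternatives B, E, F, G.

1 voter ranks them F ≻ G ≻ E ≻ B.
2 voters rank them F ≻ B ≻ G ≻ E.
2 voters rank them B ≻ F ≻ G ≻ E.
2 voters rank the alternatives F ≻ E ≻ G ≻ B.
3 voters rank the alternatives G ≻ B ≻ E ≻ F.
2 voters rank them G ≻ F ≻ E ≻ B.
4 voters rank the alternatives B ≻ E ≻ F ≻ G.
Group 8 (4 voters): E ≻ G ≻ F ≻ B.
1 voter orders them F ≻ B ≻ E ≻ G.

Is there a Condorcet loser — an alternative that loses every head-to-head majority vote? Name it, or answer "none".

none

Head-to-head results (21 voters):
B vs E: B wins 12–9.
B vs F: F wins 12–9.
B vs G: 9 to 12, G.
E vs F: E wins 11–10.
E vs G: 11 to 10, E.
F vs G: F preferred on 1+2+2+2+4+1 = 12 ballots; F wins 12–9.
Each alternative has at least one pairwise win (B beats E; E beats F; F beats B; G beats B) — no Condorcet loser.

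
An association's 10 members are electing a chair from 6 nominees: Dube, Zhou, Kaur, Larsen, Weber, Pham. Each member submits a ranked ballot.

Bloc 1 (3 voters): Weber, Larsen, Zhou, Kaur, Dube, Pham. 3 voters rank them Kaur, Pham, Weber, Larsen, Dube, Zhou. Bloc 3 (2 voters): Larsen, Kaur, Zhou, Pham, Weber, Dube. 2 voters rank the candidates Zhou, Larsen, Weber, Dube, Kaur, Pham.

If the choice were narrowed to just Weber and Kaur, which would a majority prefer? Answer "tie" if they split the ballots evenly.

tie

Ballots ranking Weber above Kaur: 3 + 2 = 5.
Ballots ranking Kaur above Weber: 10 − 5 = 5.
5–5: the pair ties.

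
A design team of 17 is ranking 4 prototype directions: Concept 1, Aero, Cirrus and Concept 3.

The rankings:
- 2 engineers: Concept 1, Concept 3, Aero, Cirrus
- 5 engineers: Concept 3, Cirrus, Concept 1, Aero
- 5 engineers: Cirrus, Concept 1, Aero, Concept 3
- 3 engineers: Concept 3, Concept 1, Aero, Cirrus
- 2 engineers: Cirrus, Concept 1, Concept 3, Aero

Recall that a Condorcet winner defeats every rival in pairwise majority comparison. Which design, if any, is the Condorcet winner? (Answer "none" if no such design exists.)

Check each pair by majority over 17 ballots:
Concept 1 vs Aero: Concept 1 is ranked higher on 2+5+5+3+2 = 17 ballots, Aero on 0. Concept 1 wins 17–0.
Concept 1 vs Cirrus: 2+3 = 5 for Concept 1, 12 for Cirrus — Cirrus by 12–5.
Concept 1 vs Concept 3: 2+5+2 = 9 for Concept 1, 8 for Concept 3 — Concept 1 by 9–8.
Aero vs Cirrus: 5 to 12, Cirrus.
Aero vs Concept 3: Aero preferred on 5 ballots; Concept 3 wins 12–5.
Cirrus vs Concept 3: Cirrus is ranked higher on 5+2 = 7 ballots, Concept 3 on 10. Concept 3 wins 10–7.
Every design loses at least once (Concept 1 loses to Cirrus; Aero loses to Concept 1; Cirrus loses to Concept 3; Concept 3 loses to Concept 1). The majority relation contains the cycle Concept 1 > Concept 3 > Cirrus > Concept 1, so there is no Condorcet winner.

none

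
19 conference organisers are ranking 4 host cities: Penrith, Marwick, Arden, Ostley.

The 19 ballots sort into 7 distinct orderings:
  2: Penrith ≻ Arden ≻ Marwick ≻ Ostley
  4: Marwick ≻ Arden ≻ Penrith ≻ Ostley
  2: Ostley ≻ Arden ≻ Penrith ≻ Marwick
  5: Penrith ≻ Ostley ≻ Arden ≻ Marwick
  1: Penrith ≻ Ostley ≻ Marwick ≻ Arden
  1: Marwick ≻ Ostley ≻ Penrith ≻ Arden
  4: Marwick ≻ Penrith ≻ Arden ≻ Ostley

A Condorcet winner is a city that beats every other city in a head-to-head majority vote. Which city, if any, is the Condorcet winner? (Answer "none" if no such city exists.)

Head-to-head results (19 organisers):
Penrith vs Marwick: 10 to 9, Penrith.
Penrith vs Arden: Penrith is ranked higher on 2+5+1+1+4 = 13 ballots, Arden on 6. Penrith wins 13–6.
Penrith vs Ostley: Penrith is ranked higher on 2+4+5+1+4 = 16 ballots, Ostley on 3. Penrith wins 16–3.
Marwick–Arden: Marwick 10–9.
Marwick vs Ostley: Marwick wins 11–8.
Arden vs Ostley: Arden, 10–9.
Penrith beats each of Marwick, Arden, Ostley — Penrith is the Condorcet winner.

Penrith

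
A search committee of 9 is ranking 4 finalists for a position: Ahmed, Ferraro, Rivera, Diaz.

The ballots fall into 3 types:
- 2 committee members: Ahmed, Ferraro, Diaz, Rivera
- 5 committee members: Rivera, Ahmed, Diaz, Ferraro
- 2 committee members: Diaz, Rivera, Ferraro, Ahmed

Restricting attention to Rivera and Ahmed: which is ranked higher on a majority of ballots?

Ballots ranking Rivera above Ahmed: 5 + 2 = 7.
Ballots ranking Ahmed above Rivera: 9 − 7 = 2.
Rivera wins the head-to-head 7–2.

Rivera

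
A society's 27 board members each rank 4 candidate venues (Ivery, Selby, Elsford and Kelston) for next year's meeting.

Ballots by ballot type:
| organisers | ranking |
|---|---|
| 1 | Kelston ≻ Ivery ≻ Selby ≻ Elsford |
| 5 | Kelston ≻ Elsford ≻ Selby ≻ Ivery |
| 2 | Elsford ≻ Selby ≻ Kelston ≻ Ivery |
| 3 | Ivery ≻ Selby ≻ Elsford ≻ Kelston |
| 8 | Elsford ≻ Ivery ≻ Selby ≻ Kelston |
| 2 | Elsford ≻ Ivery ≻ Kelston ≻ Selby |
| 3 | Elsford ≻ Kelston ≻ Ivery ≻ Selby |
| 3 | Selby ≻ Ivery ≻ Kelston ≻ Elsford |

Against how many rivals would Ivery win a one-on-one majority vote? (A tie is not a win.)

Ivery against each rival (27 organisers):
Ivery vs Selby: Ivery preferred on 1+3+8+2+3 = 17 ballots; Ivery wins 17–10.
Ivery–Elsford: Elsford 20–7.
Ivery vs Kelston: Ivery, 16–11.
Ivery beats Selby, Kelston; loses to Elsford — 2 pairwise wins.

2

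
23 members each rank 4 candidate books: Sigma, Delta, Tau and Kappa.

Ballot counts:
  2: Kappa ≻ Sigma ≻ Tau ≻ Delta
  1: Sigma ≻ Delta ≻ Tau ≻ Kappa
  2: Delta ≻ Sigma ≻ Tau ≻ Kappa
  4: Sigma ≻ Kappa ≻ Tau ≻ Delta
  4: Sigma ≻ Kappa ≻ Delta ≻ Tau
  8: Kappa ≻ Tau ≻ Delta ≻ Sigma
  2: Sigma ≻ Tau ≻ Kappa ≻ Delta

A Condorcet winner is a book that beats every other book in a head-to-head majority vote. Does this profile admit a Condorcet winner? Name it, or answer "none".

Sigma

Pairwise majorities:
Sigma vs Delta: Sigma is ranked higher on 2+1+4+4+2 = 13 ballots, Delta on 10. Sigma wins 13–10.
Sigma vs Tau: Sigma is ranked higher on 2+1+2+4+4+2 = 15 ballots, Tau on 8. Sigma wins 15–8.
Sigma vs Kappa: 1+2+4+4+2 = 13 for Sigma, 10 for Kappa — Sigma by 13–10.
Delta vs Tau: 7 to 16, Tau.
Delta vs Kappa: Delta is ranked higher on 1+2 = 3 ballots, Kappa on 20. Kappa wins 20–3.
Tau vs Kappa: 1+2+2 = 5 for Tau, 18 for Kappa — Kappa by 18–5.
Sigma wins every pairwise contest, so Sigma is the Condorcet winner.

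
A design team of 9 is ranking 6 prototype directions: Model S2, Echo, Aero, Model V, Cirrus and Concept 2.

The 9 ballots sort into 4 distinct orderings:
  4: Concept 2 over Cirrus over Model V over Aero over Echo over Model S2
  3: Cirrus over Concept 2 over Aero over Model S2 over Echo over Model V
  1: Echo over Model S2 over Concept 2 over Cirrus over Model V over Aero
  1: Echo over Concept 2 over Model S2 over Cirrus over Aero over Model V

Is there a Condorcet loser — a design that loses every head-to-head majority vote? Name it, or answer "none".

none

Pairwise majorities:
Model S2–Echo: Echo 6–3.
Model S2 vs Aero: 1+1 = 2 for Model S2, 7 for Aero — Aero by 7–2.
Model S2 vs Model V: Model S2 wins 5–4.
Model S2 vs Cirrus: Cirrus wins 7–2.
Model S2 vs Concept 2: Concept 2 wins 8–1.
Echo–Aero: Aero 7–2.
Echo vs Model V: 3+1+1 = 5 for Echo, 4 for Model V — Echo by 5–4.
Echo vs Cirrus: 2 to 7, Cirrus.
Echo vs Concept 2: Concept 2, 7–2.
Aero vs Model V: 3+1 = 4 for Aero, 5 for Model V — Model V by 5–4.
Aero vs Cirrus: Cirrus wins 9–0.
Aero vs Concept 2: Concept 2, 9–0.
Model V vs Cirrus: Model V is ranked higher on 0 ballots, Cirrus on 9. Cirrus wins 9–0.
Model V vs Concept 2: Model V is ranked higher on 0 ballots, Concept 2 on 9. Concept 2 wins 9–0.
Cirrus vs Concept 2: Cirrus preferred on 3 ballots; Concept 2 wins 6–3.
Each design has at least one pairwise win (Model S2 beats Model V; Echo beats Model S2; Aero beats Model S2; Model V beats Aero; Cirrus beats Model S2; Concept 2 beats Model S2) — no Condorcet loser.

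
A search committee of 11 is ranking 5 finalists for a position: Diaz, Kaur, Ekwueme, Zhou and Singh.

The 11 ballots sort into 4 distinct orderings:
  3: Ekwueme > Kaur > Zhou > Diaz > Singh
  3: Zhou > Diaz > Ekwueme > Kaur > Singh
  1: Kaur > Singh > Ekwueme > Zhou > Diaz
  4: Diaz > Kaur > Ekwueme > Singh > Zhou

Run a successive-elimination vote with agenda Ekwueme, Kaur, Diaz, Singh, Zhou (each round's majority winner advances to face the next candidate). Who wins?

Zhou

Round 1: Ekwueme vs Kaur — 6–5, Ekwueme advances.
Round 2: Ekwueme vs Diaz — 4–7, Diaz advances.
Round 3: Diaz vs Singh — 10–1, Diaz advances.
Round 4: Diaz vs Zhou — 4–7, Zhou advances.
Zhou survives the agenda.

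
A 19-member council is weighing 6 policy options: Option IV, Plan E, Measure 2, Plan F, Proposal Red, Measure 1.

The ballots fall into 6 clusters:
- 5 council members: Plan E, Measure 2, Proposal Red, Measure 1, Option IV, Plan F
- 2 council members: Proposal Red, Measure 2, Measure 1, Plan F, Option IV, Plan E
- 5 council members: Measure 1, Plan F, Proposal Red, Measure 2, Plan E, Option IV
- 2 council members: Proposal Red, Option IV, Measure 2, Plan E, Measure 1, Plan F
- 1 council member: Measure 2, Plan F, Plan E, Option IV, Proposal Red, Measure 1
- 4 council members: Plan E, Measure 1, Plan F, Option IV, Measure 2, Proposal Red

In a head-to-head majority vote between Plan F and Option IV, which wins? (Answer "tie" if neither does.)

Ballots ranking Plan F above Option IV: 2 + 5 + 1 + 4 = 12.
Ballots ranking Option IV above Plan F: 19 − 12 = 7.
Plan F wins the head-to-head 12–7.

Plan F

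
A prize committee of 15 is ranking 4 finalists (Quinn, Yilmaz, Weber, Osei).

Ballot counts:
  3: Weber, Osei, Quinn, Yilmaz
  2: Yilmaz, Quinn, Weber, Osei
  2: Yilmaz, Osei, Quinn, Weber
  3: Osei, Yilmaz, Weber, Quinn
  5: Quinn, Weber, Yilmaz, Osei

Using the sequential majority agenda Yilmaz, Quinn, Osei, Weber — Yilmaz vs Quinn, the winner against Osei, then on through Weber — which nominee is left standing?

Weber

Round 1: Yilmaz vs Quinn — 7–8, Quinn advances.
Round 2: Quinn vs Osei — 7–8, Osei advances.
Round 3: Osei vs Weber — 5–10, Weber advances.
Weber survives the agenda.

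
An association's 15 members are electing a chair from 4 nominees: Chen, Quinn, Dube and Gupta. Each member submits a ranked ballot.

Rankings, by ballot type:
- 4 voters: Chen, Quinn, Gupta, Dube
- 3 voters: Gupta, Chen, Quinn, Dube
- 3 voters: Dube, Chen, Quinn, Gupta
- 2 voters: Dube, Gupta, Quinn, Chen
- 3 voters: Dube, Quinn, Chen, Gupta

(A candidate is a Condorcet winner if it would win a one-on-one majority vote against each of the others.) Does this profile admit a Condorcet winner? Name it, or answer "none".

Pairwise majorities:
Chen vs Quinn: Chen preferred on 4+3+3 = 10 ballots; Chen wins 10–5.
Chen vs Dube: Chen is ranked higher on 4+3 = 7 ballots, Dube on 8. Dube wins 8–7.
Chen vs Gupta: Chen is ranked higher on 4+3+3 = 10 ballots, Gupta on 5. Chen wins 10–5.
Quinn vs Dube: 7 to 8, Dube.
Quinn vs Gupta: Quinn is ranked higher on 4+3+3 = 10 ballots, Gupta on 5. Quinn wins 10–5.
Dube vs Gupta: 3+2+3 = 8 for Dube, 7 for Gupta — Dube by 8–7.
Only Dube has no losses; Dube is the Condorcet winner.

Dube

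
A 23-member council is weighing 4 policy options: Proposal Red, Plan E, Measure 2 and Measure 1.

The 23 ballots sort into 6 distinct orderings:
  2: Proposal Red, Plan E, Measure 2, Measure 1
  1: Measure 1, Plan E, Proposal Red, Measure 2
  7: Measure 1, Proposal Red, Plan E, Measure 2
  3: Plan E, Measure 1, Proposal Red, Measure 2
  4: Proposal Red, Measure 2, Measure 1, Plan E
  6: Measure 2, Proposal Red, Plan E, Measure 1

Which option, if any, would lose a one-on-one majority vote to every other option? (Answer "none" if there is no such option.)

Pairwise majorities:
Proposal Red vs Plan E: Proposal Red, 19–4.
Proposal Red–Measure 2: Proposal Red 17–6.
Proposal Red vs Measure 1: Proposal Red, 12–11.
Plan E vs Measure 2: Plan E, 13–10.
Plan E vs Measure 1: Measure 1 wins 12–11.
Measure 2–Measure 1: Measure 2 12–11.
No option is winless: Proposal Red beats Plan E; Plan E beats Measure 2; Measure 2 beats Measure 1; Measure 1 beats Plan E. There is no Condorcet loser.

none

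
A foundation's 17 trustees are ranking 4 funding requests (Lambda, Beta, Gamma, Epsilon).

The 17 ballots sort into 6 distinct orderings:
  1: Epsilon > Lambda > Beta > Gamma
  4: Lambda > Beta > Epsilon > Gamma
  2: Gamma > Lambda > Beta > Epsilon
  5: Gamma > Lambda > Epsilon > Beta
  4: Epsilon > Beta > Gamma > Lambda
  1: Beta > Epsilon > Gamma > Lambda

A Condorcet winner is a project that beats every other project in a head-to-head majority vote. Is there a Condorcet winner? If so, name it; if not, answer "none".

Head-to-head results (17 reviewers):
Lambda vs Beta: Lambda wins 12–5.
Lambda vs Gamma: Gamma wins 12–5.
Lambda vs Epsilon: Lambda wins 11–6.
Beta–Gamma: Beta 10–7.
Beta–Epsilon: Epsilon 10–7.
Gamma–Epsilon: Epsilon 10–7.
No project is unbeaten: Lambda loses to Gamma; Beta loses to Lambda; Gamma loses to Beta; Epsilon loses to Lambda. In particular Lambda beats Beta beats Gamma beats Lambda is a majority cycle — no Condorcet winner exists.

none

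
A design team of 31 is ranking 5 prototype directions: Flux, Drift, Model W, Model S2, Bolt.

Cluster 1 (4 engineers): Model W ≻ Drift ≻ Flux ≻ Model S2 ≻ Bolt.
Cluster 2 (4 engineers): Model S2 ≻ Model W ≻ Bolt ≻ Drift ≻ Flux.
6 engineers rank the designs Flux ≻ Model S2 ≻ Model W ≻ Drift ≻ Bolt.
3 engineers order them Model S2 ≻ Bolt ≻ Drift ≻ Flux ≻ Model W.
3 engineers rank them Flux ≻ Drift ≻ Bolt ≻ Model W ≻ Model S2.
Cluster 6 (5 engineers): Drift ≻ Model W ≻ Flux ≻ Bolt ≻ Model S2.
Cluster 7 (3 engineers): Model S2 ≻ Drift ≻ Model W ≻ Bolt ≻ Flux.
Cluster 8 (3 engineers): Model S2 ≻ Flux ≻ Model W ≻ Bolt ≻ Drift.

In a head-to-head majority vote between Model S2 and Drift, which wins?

Ballots ranking Model S2 above Drift: 4 + 6 + 3 + 3 + 3 = 19.
Ballots ranking Drift above Model S2: 31 − 19 = 12.
Model S2 wins the head-to-head 19–12.

Model S2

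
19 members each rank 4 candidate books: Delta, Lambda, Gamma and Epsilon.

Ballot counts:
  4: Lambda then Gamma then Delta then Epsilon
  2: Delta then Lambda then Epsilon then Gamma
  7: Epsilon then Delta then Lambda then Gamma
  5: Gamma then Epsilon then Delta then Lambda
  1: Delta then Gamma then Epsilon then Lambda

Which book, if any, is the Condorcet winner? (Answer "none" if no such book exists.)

Check each pair by majority over 19 ballots:
Delta vs Lambda: Delta wins 15–4.
Delta vs Gamma: 2+7+1 = 10 for Delta, 9 for Gamma — Delta by 10–9.
Delta vs Epsilon: Epsilon, 12–7.
Lambda vs Gamma: 13 to 6, Lambda.
Lambda vs Epsilon: 6 to 13, Epsilon.
Gamma–Epsilon: Gamma 10–9.
Each book drops at least one matchup (Delta loses to Epsilon; Lambda loses to Delta; Gamma loses to Delta; Epsilon loses to Gamma); the cycle Delta > Gamma > Epsilon > Delta rules out a Condorcet winner.

none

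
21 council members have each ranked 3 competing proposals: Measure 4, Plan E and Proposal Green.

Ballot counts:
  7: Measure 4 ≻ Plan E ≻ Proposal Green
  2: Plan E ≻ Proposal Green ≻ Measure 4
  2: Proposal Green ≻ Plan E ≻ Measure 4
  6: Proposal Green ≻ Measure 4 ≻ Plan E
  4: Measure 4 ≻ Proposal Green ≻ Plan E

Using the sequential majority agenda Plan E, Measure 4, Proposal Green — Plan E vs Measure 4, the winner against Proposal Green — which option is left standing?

Measure 4

Round 1: Plan E vs Measure 4 — 4–17, Measure 4 advances.
Round 2: Measure 4 vs Proposal Green — 11–10, Measure 4 advances.
The agenda winner is Measure 4.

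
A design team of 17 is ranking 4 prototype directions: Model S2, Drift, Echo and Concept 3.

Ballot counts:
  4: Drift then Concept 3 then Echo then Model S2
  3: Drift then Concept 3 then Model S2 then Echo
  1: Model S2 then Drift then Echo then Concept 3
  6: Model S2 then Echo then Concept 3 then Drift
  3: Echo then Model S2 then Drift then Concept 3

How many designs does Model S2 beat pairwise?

3

Model S2 against each rival (17 engineers):
Model S2 vs Drift: Model S2, 10–7.
Model S2 vs Echo: 3+1+6 = 10 for Model S2, 7 for Echo — Model S2 by 10–7.
Model S2 vs Concept 3: Model S2 is ranked higher on 1+6+3 = 10 ballots, Concept 3 on 7. Model S2 wins 10–7.
Model S2 beats Drift, Echo, Concept 3 — 3 pairwise wins.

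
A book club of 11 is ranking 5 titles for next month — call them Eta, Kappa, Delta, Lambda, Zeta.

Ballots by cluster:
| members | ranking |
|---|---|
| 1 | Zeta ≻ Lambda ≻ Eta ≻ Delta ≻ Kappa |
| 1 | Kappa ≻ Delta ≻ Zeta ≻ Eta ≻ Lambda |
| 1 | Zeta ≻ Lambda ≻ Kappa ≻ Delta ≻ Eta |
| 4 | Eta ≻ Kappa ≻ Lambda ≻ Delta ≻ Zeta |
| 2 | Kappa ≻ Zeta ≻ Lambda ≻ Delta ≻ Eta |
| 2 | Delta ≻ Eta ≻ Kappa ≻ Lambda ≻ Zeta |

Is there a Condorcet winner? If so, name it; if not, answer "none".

none

Check each pair by majority over 11 ballots:
Eta–Kappa: Eta 7–4.
Eta–Delta: Delta 6–5.
Eta vs Lambda: 7 to 4, Eta.
Eta vs Zeta: 6 to 5, Eta.
Kappa vs Delta: Kappa wins 8–3.
Kappa vs Lambda: 9 to 2, Kappa.
Kappa vs Zeta: Kappa is ranked higher on 1+4+2+2 = 9 ballots, Zeta on 2. Kappa wins 9–2.
Delta vs Lambda: 1+2 = 3 for Delta, 8 for Lambda — Lambda by 8–3.
Delta–Zeta: Delta 7–4.
Lambda vs Zeta: 4+2 = 6 for Lambda, 5 for Zeta — Lambda by 6–5.
No book is unbeaten: Eta loses to Delta; Kappa loses to Eta; Delta loses to Kappa; Lambda loses to Eta; Zeta loses to Eta. In particular Eta → Kappa → Delta → Eta is a majority cycle — no Condorcet winner exists.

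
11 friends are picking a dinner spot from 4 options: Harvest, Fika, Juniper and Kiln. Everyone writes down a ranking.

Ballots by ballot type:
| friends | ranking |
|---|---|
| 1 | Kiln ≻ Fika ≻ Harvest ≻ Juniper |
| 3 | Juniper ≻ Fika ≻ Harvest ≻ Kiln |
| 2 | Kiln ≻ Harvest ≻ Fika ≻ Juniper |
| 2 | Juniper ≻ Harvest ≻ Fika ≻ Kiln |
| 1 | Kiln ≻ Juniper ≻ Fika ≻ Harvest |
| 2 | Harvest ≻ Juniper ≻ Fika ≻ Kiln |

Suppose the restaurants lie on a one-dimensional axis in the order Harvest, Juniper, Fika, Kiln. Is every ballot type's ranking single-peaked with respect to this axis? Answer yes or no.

Axis positions: Harvest=1, Juniper=2, Fika=3, Kiln=4.
Ballot type 1: ranking walks positions 4-3-1-2; Harvest is ranked above Juniper even though Juniper lies between Harvest and the peak Kiln on the axis — preferences dip and rise again. Not single-peaked.
Ballot type 2 (peak Juniper at position 2): ranking walks positions 2-3-1-4, expanding outward from the peak — single-peaked.
Ballot type 3: ranking walks positions 4-1-3-2; Harvest is ranked above Fika even though Fika lies between Harvest and the peak Kiln on the axis — preferences dip and rise again. Not single-peaked.
Ballot type 4 (peak Juniper at position 2): ranking walks positions 2-1-3-4, expanding outward from the peak — single-peaked.
Ballot type 5: ranking walks positions 4-2-3-1; Juniper is ranked above Fika even though Fika lies between Juniper and the peak Kiln on the axis — preferences dip and rise again. Not single-peaked.
Ballot type 6 (peak Harvest at position 1): ranking walks positions 1-2-3-4, expanding outward from the peak — single-peaked.
Ballot type 1 violates single-peakedness, so the profile is not single-peaked on this axis.

no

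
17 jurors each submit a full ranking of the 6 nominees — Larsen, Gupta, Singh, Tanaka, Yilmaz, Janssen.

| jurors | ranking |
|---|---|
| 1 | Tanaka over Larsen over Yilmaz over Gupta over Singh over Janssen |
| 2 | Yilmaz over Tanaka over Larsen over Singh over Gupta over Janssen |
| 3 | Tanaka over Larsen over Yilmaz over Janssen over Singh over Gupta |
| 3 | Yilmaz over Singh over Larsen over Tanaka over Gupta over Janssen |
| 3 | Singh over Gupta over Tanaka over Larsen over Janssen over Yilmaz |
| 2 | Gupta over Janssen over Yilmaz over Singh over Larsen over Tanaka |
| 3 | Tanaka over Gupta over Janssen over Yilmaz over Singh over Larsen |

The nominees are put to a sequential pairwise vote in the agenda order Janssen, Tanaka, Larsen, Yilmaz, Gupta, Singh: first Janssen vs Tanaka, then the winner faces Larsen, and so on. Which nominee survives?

Tanaka

Round 1: Janssen vs Tanaka — 2–15, Tanaka advances.
Round 2: Tanaka vs Larsen — 12–5, Tanaka advances.
Round 3: Tanaka vs Yilmaz — 10–7, Tanaka advances.
Round 4: Tanaka vs Gupta — 12–5, Tanaka advances.
Round 5: Tanaka vs Singh — 9–8, Tanaka advances.
The agenda winner is Tanaka.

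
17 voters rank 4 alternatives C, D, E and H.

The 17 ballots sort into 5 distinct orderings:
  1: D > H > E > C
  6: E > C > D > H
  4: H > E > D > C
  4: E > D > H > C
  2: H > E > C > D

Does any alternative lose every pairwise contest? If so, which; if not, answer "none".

Pairwise majorities:
C–D: D 9–8.
C vs E: E wins 17–0.
C vs H: H, 11–6.
D vs E: D is ranked higher on 1 ballot, E on 16. E wins 16–1.
D–H: D 11–6.
E vs H: E, 10–7.
Only C has no wins; C is the Condorcet loser.

C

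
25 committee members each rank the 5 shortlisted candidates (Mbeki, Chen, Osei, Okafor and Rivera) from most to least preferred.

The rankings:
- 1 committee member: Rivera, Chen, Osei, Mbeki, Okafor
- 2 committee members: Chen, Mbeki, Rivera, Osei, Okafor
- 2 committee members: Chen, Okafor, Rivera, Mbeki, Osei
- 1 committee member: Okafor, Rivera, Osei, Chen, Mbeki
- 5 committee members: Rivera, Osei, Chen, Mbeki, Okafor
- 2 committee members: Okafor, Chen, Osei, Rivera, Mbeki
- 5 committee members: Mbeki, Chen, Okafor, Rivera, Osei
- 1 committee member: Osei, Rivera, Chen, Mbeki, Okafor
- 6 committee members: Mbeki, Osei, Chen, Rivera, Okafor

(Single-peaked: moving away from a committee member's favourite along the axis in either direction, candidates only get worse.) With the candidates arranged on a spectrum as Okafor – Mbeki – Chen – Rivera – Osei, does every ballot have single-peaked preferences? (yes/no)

Axis positions: Okafor=1, Mbeki=2, Chen=3, Rivera=4, Osei=5.
Type 1 (peak Rivera at position 4): ranking walks positions 4-3-5-2-1, expanding outward from the peak — single-peaked.
Type 2 (peak Chen at position 3): ranking walks positions 3-2-4-5-1, expanding outward from the peak — single-peaked.
Type 3: ranking walks positions 3-1-4-2-5; Okafor is ranked above Mbeki even though Mbeki lies between Okafor and the peak Chen on the axis — preferences dip and rise again. Not single-peaked.
Type 4: ranking walks positions 1-4-5-3-2; Rivera is ranked above Mbeki even though Mbeki lies between Rivera and the peak Okafor on the axis — preferences dip and rise again. Not single-peaked.
Type 5 (peak Rivera at position 4): ranking walks positions 4-5-3-2-1, expanding outward from the peak — single-peaked.
Type 6: ranking walks positions 1-3-5-4-2; Chen is ranked above Mbeki even though Mbeki lies between Chen and the peak Okafor on the axis — preferences dip and rise again. Not single-peaked.
Type 7 (peak Mbeki at position 2): ranking walks positions 2-3-1-4-5, expanding outward from the peak — single-peaked.
Type 8 (peak Osei at position 5): ranking walks positions 5-4-3-2-1, expanding outward from the peak — single-peaked.
Type 9: ranking walks positions 2-5-3-4-1; Osei is ranked above Chen even though Chen lies between Osei and the peak Mbeki on the axis — preferences dip and rise again. Not single-peaked.
Type 3 violates single-peakedness, so the profile is not single-peaked on this axis.

no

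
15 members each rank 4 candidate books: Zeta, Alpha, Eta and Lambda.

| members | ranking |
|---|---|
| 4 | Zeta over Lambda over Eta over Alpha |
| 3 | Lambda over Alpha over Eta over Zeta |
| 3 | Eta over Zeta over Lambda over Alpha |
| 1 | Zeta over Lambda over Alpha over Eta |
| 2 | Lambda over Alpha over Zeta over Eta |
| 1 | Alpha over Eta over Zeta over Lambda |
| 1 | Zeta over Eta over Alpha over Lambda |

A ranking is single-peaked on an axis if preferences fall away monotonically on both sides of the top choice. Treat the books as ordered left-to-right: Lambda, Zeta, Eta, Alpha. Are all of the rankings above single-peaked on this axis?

no

Axis positions: Lambda=1, Zeta=2, Eta=3, Alpha=4.
Faction 1 (peak Zeta at position 2): ranking walks positions 2-1-3-4, expanding outward from the peak — single-peaked.
Faction 2: ranking walks positions 1-4-3-2; Alpha is ranked above Zeta even though Zeta lies between Alpha and the peak Lambda on the axis — preferences dip and rise again. Not single-peaked.
Faction 3 (peak Eta at position 3): ranking walks positions 3-2-1-4, expanding outward from the peak — single-peaked.
Faction 4: ranking walks positions 2-1-4-3; Alpha is ranked above Eta even though Eta lies between Alpha and the peak Zeta on the axis — preferences dip and rise again. Not single-peaked.
Faction 5: ranking walks positions 1-4-2-3; Alpha is ranked above Zeta even though Zeta lies between Alpha and the peak Lambda on the axis — preferences dip and rise again. Not single-peaked.
Faction 6 (peak Alpha at position 4): ranking walks positions 4-3-2-1, expanding outward from the peak — single-peaked.
Faction 7 (peak Zeta at position 2): ranking walks positions 2-3-4-1, expanding outward from the peak — single-peaked.
Faction 2 violates single-peakedness, so the profile is not single-peaked on this axis.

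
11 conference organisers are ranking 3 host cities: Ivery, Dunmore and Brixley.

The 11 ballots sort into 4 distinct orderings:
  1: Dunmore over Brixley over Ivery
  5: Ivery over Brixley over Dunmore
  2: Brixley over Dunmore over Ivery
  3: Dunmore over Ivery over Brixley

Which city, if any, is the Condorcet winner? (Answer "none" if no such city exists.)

none

Head-to-head results (11 organisers):
Ivery–Dunmore: Dunmore 6–5.
Ivery vs Brixley: 5+3 = 8 for Ivery, 3 for Brixley — Ivery by 8–3.
Dunmore vs Brixley: 1+3 = 4 for Dunmore, 7 for Brixley — Brixley by 7–4.
Every city loses at least once (Ivery loses to Dunmore; Dunmore loses to Brixley; Brixley loses to Ivery). The majority relation contains the cycle Ivery > Brixley > Dunmore > Ivery, so there is no Condorcet winner.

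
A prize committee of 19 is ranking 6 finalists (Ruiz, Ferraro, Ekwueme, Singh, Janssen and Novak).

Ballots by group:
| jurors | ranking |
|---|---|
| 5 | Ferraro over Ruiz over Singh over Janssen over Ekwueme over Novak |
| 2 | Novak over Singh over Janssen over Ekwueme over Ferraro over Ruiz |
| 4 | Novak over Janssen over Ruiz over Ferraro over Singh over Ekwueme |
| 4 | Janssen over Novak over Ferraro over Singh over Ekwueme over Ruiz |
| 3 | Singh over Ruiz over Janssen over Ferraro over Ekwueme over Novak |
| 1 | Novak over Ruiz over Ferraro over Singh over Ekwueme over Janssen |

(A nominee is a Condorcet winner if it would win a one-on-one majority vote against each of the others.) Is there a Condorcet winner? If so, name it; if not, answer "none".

Check each pair by majority over 19 ballots:
Ruiz vs Ferraro: Ferraro, 11–8.
Ruiz vs Ekwueme: Ruiz wins 13–6.
Ruiz–Singh: Ruiz 10–9.
Ruiz vs Janssen: Janssen wins 10–9.
Ruiz vs Novak: Novak, 11–8.
Ferraro–Ekwueme: Ferraro 17–2.
Ferraro vs Singh: Ferraro, 14–5.
Ferraro–Janssen: Janssen 13–6.
Ferraro vs Novak: Novak, 11–8.
Ekwueme vs Singh: Singh, 19–0.
Ekwueme vs Janssen: Janssen, 18–1.
Ekwueme vs Novak: Novak wins 11–8.
Singh vs Janssen: Singh wins 11–8.
Singh vs Novak: Novak wins 11–8.
Janssen vs Novak: Janssen wins 12–7.
No nominee is unbeaten: Ruiz loses to Ferraro; Ferraro loses to Janssen; Ekwueme loses to Ruiz; Singh loses to Ruiz; Janssen loses to Singh; Novak loses to Janssen. In particular Ruiz beats Singh beats Janssen beats Ruiz is a majority cycle — no Condorcet winner exists.

none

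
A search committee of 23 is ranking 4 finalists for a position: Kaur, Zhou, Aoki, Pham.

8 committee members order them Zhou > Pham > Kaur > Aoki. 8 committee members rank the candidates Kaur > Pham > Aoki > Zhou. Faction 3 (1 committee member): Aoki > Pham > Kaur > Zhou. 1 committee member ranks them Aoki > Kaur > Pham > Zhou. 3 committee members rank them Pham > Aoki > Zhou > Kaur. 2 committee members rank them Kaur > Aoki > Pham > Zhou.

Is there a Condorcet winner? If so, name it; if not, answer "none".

Head-to-head results (23 committee members):
Kaur vs Zhou: 8+1+1+2 = 12 for Kaur, 11 for Zhou — Kaur by 12–11.
Kaur vs Aoki: 8+8+2 = 18 for Kaur, 5 for Aoki — Kaur by 18–5.
Kaur vs Pham: 11 to 12, Pham.
Zhou vs Aoki: 8 for Zhou, 15 for Aoki — Aoki by 15–8.
Zhou vs Pham: Zhou preferred on 8 ballots; Pham wins 15–8.
Aoki vs Pham: Aoki preferred on 1+1+2 = 4 ballots; Pham wins 19–4.
Only Pham has no losses; Pham is the Condorcet winner.

Pham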